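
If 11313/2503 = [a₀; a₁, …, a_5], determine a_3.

12

11313 ÷ 2503 → quotient 4, remainder 1301
2503 ÷ 1301 → quotient 1, remainder 1202
1301 ÷ 1202 → quotient 1, remainder 99
1202 ÷ 99 → quotient 12, remainder 14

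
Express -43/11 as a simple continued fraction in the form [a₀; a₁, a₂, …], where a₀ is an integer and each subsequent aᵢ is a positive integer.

[-4; 11]

Repeatedly divide and take the remainder:
⌊-43/11⌋ = -4, remainder 1
⌊11/1⌋ = 11, remainder 0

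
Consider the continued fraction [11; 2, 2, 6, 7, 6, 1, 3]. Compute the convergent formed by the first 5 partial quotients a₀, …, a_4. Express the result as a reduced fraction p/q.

2612/229

Start with 7.
6 + 1/(7/1) = 6 + 1/7 = 43/7
2 + 1/(43/7) = 2 + 7/43 = 93/43
2 + 1/(93/43) = 2 + 43/93 = 229/93
11 + 1/(229/93) = 11 + 93/229 = 2612/229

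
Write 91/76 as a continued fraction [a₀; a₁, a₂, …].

[1; 5, 15]

91 = 1·76 + 15, so a_0 = 1
76 = 5·15 + 1, so a_1 = 5
15 = 15·1 + 0, so a_2 = 15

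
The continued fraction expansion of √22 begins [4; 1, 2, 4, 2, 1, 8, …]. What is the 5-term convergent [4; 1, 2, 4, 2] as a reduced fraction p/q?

136/29

Start with 2.
4 + 1/(2/1) = 4 + 1/2 = 9/2
2 + 1/(9/2) = 2 + 2/9 = 20/9
1 + 1/(20/9) = 1 + 9/20 = 29/20
4 + 1/(29/20) = 4 + 20/29 = 136/29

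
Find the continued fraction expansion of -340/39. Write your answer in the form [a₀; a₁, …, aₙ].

Repeatedly divide and take the remainder:
-340 ÷ 39 → quotient -9, remainder 11
39 ÷ 11 → quotient 3, remainder 6
11 ÷ 6 → quotient 1, remainder 5
6 ÷ 5 → quotient 1, remainder 1
5 ÷ 1 → quotient 5, remainder 0

[-9; 3, 1, 1, 5]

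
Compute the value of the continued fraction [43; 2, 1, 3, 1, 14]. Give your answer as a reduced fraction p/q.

8975/207

a_0 = 43: 43/1
a_1 = 2: 87/2
a_2 = 1: 130/3
a_3 = 3: 477/11
a_4 = 1: 607/14
a_5 = 14: 8975/207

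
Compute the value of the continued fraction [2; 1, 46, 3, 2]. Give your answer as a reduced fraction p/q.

Collapse the nested fraction from the inside out:
Start with 2.
3 + 1/(2/1) = 3 + 1/2 = 7/2
46 + 1/(7/2) = 46 + 2/7 = 324/7
1 + 1/(324/7) = 1 + 7/324 = 331/324
2 + 1/(331/324) = 2 + 324/331 = 986/331

986/331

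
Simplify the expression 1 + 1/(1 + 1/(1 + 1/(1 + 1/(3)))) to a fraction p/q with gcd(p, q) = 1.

a_0 = 1: 1/1
a_1 = 1: 2/1
a_2 = 1: 3/2
a_3 = 1: 5/3
a_4 = 3: 18/11

18/11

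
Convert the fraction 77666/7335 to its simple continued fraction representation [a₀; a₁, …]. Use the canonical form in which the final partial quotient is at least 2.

77666 = 10·7335 + 4316, so a_0 = 10
7335 = 1·4316 + 3019, so a_1 = 1
4316 = 1·3019 + 1297, so a_2 = 1
3019 = 2·1297 + 425, so a_3 = 2
1297 = 3·425 + 22, so a_4 = 3
425 = 19·22 + 7, so a_5 = 19
22 = 3·7 + 1, so a_6 = 3
7 = 7·1 + 0, so a_7 = 7

[10; 1, 1, 2, 3, 19, 3, 7]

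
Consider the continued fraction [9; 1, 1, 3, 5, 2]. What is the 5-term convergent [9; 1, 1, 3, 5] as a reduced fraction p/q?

Build up convergents one term at a time:
a_0 = 9: 9/1
a_1 = 1: 10/1
a_2 = 1: 19/2
a_3 = 3: 67/7
a_4 = 5: 354/37

354/37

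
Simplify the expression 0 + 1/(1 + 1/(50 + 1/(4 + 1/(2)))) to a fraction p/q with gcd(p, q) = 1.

452/461

a_0 = 0: 0/1
a_1 = 1: 1/1
a_2 = 50: 50/51
a_3 = 4: 201/205
a_4 = 2: 452/461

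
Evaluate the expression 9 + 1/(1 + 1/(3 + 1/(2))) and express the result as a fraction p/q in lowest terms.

88/9

Compute successive convergents:
a_0 = 9: 9/1
a_1 = 1: 10/1
a_2 = 3: 39/4
a_3 = 2: 88/9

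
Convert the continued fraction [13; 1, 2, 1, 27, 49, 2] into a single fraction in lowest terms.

151184/10997

a_0 = 13: 13/1
a_1 = 1: 14/1
a_2 = 2: 41/3
a_3 = 1: 55/4
a_4 = 27: 1526/111
a_5 = 49: 74829/5443
a_6 = 2: 151184/10997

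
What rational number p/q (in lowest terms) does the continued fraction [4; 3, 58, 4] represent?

Collapse the nested fraction from the inside out:
Start with 4.
58 + 1/(4/1) = 58 + 1/4 = 233/4
3 + 1/(233/4) = 3 + 4/233 = 703/233
4 + 1/(703/233) = 4 + 233/703 = 3045/703

3045/703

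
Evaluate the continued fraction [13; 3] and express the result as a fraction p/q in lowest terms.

a_0 = 13: 13/1
a_1 = 3: 40/3

40/3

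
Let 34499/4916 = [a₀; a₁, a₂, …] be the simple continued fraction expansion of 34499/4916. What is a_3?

34499 ÷ 4916 → quotient 7, remainder 87
4916 ÷ 87 → quotient 56, remainder 44
87 ÷ 44 → quotient 1, remainder 43
44 ÷ 43 → quotient 1, remainder 1

1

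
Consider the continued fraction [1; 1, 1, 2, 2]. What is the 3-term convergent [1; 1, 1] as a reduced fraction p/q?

3/2

a_0 = 1: 1/1
a_1 = 1: 2/1
a_2 = 1: 3/2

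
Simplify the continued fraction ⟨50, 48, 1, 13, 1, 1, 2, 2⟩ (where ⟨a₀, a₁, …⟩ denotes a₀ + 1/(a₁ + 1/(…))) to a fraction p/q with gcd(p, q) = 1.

Start with 2.
2 + 1/(2/1) = 2 + 1/2 = 5/2
1 + 1/(5/2) = 1 + 2/5 = 7/5
1 + 1/(7/5) = 1 + 5/7 = 12/7
13 + 1/(12/7) = 13 + 7/12 = 163/12
1 + 1/(163/12) = 1 + 12/163 = 175/163
48 + 1/(175/163) = 48 + 163/175 = 8563/175
50 + 1/(8563/175) = 50 + 175/8563 = 428325/8563

428325/8563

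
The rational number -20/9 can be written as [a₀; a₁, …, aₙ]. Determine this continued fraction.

[-3; 1, 3, 2]

Run the Euclidean algorithm, recording each quotient:
⌊-20/9⌋ = -3, remainder 7
⌊9/7⌋ = 1, remainder 2
⌊7/2⌋ = 3, remainder 1
⌊2/1⌋ = 2, remainder 0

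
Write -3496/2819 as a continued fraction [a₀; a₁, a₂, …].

[-2; 1, 3, 6, 10, 11]

-3496 = -2·2819 + 2142, so a_0 = -2
2819 = 1·2142 + 677, so a_1 = 1
2142 = 3·677 + 111, so a_2 = 3
677 = 6·111 + 11, so a_3 = 6
111 = 10·11 + 1, so a_4 = 10
11 = 11·1 + 0, so a_5 = 11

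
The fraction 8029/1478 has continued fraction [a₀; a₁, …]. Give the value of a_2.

3

Repeatedly divide and take the remainder:
⌊8029/1478⌋ = 5, remainder 639
⌊1478/639⌋ = 2, remainder 200
⌊639/200⌋ = 3, remainder 39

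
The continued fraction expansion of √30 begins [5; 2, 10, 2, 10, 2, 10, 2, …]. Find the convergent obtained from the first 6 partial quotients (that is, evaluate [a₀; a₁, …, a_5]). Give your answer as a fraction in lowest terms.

Start with 2.
10 + 1/(2/1) = 10 + 1/2 = 21/2
2 + 1/(21/2) = 2 + 2/21 = 44/21
10 + 1/(44/21) = 10 + 21/44 = 461/44
2 + 1/(461/44) = 2 + 44/461 = 966/461
5 + 1/(966/461) = 5 + 461/966 = 5291/966

5291/966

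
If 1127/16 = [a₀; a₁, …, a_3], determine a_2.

3

1127 = 70·16 + 7, so a_0 = 70
16 = 2·7 + 2, so a_1 = 2
7 = 3·2 + 1, so a_2 = 3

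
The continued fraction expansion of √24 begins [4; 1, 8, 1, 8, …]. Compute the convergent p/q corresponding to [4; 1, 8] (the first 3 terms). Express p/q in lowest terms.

44/9

Start with 8.
1 + 1/(8/1) = 1 + 1/8 = 9/8
4 + 1/(9/8) = 4 + 8/9 = 44/9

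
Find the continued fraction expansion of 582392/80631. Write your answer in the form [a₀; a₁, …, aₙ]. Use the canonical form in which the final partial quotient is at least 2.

Run the Euclidean algorithm, recording each quotient:
582392 ÷ 80631 → quotient 7, remainder 17975
80631 ÷ 17975 → quotient 4, remainder 8731
17975 ÷ 8731 → quotient 2, remainder 513
8731 ÷ 513 → quotient 17, remainder 10
513 ÷ 10 → quotient 51, remainder 3
10 ÷ 3 → quotient 3, remainder 1
3 ÷ 1 → quotient 3, remainder 0

[7; 4, 2, 17, 51, 3, 3]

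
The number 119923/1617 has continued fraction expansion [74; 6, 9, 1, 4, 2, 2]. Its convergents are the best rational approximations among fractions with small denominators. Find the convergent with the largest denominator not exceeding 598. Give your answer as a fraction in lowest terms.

List convergents until the denominator exceeds the bound:
a_0 = 74: 74/1  (≤ bound)
a_1 = 6: 445/6  (≤ bound)
a_2 = 9: 4079/55  (≤ bound)
a_3 = 1: 4524/61  (≤ bound)
a_4 = 4: 22175/299  (≤ bound)
a_5 = 2: 48874/659  (> 598, stop)

22175/299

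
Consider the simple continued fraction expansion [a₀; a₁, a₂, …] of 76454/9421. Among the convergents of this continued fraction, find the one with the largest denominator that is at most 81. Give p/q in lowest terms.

211/26

a_0 = 8: 8/1  (≤ bound)
a_1 = 8: 65/8  (≤ bound)
a_2 = 1: 73/9  (≤ bound)
a_3 = 2: 211/26  (≤ bound)
a_4 = 13: 2816/347  (> 81, stop)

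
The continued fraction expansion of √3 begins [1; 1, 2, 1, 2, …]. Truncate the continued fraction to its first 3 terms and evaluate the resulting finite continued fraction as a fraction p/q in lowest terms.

Work from the innermost term outward:
Start with 2.
1 + 1/(2/1) = 1 + 1/2 = 3/2
1 + 1/(3/2) = 1 + 2/3 = 5/3

5/3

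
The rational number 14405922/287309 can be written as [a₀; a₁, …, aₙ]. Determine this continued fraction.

14405922 ÷ 287309 → quotient 50, remainder 40472
287309 ÷ 40472 → quotient 7, remainder 4005
40472 ÷ 4005 → quotient 10, remainder 422
4005 ÷ 422 → quotient 9, remainder 207
422 ÷ 207 → quotient 2, remainder 8
207 ÷ 8 → quotient 25, remainder 7
8 ÷ 7 → quotient 1, remainder 1
7 ÷ 1 → quotient 7, remainder 0

[50; 7, 10, 9, 2, 25, 1, 7]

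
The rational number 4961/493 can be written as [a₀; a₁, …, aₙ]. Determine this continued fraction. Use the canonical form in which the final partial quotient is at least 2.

Repeatedly divide and take the remainder:
⌊4961/493⌋ = 10, remainder 31
⌊493/31⌋ = 15, remainder 28
⌊31/28⌋ = 1, remainder 3
⌊28/3⌋ = 9, remainder 1
⌊3/1⌋ = 3, remainder 0

[10; 15, 1, 9, 3]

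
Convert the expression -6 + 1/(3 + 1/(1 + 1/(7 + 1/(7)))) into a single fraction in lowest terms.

a_0 = -6: -6/1
a_1 = 3: -17/3
a_2 = 1: -23/4
a_3 = 7: -178/31
a_4 = 7: -1269/221

-1269/221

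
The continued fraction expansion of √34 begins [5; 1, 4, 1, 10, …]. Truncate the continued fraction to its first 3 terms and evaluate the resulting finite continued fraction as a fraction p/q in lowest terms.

a_0 = 5: 5/1
a_1 = 1: 6/1
a_2 = 4: 29/5

29/5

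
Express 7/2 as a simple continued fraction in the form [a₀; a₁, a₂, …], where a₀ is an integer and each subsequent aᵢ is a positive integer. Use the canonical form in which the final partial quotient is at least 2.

Repeatedly divide and take the remainder:
7 = 3·2 + 1, so a_0 = 3
2 = 2·1 + 0, so a_1 = 2

[3; 2]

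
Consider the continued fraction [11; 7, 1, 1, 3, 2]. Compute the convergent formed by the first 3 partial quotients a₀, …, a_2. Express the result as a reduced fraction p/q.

Start with 1.
7 + 1/(1/1) = 7 + 1/1 = 8/1
11 + 1/(8/1) = 11 + 1/8 = 89/8

89/8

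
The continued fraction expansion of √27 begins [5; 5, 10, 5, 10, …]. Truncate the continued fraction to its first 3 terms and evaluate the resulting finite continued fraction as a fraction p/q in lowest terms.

Build up convergents one term at a time:
a_0 = 5: 5/1
a_1 = 5: 26/5
a_2 = 10: 265/51

265/51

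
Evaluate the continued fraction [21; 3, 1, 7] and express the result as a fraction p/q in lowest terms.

659/31

Build up convergents one term at a time:
a_0 = 21: 21/1
a_1 = 3: 64/3
a_2 = 1: 85/4
a_3 = 7: 659/31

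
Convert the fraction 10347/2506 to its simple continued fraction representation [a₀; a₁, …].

[4; 7, 1, 3, 7, 11]

Apply division with remainder until the remainder is 0:
⌊10347/2506⌋ = 4, remainder 323
⌊2506/323⌋ = 7, remainder 245
⌊323/245⌋ = 1, remainder 78
⌊245/78⌋ = 3, remainder 11
⌊78/11⌋ = 7, remainder 1
⌊11/1⌋ = 11, remainder 0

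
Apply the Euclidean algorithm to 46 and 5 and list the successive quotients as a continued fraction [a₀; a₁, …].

[9; 5]

⌊46/5⌋ = 9, remainder 1
⌊5/1⌋ = 5, remainder 0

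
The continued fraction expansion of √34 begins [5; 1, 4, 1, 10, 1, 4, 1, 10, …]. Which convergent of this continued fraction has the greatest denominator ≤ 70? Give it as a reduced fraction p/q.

379/65

List convergents until the denominator exceeds the bound:
a_0 = 5: 5/1  (≤ bound)
a_1 = 1: 6/1  (≤ bound)
a_2 = 4: 29/5  (≤ bound)
a_3 = 1: 35/6  (≤ bound)
a_4 = 10: 379/65  (≤ bound)
a_5 = 1: 414/71  (> 70, stop)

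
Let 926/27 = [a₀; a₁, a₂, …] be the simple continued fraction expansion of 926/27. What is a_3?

Run the Euclidean algorithm, recording each quotient:
⌊926/27⌋ = 34, remainder 8
⌊27/8⌋ = 3, remainder 3
⌊8/3⌋ = 2, remainder 2
⌊3/2⌋ = 1, remainder 1

1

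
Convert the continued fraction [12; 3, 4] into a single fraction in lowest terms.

160/13

Start with 4.
3 + 1/(4/1) = 3 + 1/4 = 13/4
12 + 1/(13/4) = 12 + 4/13 = 160/13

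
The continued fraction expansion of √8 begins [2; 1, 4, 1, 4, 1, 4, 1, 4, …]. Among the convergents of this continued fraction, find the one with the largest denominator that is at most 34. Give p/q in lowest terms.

82/29

a_0 = 2: 2/1  (≤ bound)
a_1 = 1: 3/1  (≤ bound)
a_2 = 4: 14/5  (≤ bound)
a_3 = 1: 17/6  (≤ bound)
a_4 = 4: 82/29  (≤ bound)
a_5 = 1: 99/35  (> 34, stop)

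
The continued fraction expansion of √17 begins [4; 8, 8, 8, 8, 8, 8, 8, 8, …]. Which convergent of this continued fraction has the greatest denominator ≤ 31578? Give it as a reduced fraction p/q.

a_0 = 4: 4/1  (≤ bound)
a_1 = 8: 33/8  (≤ bound)
a_2 = 8: 268/65  (≤ bound)
a_3 = 8: 2177/528  (≤ bound)
a_4 = 8: 17684/4289  (≤ bound)
a_5 = 8: 143649/34840  (> 31578, stop)

17684/4289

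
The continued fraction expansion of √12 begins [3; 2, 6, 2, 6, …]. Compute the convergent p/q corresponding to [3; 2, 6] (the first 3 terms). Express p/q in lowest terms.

a_0 = 3: 3/1
a_1 = 2: 7/2
a_2 = 6: 45/13

45/13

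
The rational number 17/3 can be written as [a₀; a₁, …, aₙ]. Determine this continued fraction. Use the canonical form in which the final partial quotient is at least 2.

17 = 5·3 + 2, so a_0 = 5
3 = 1·2 + 1, so a_1 = 1
2 = 2·1 + 0, so a_2 = 2

[5; 1, 2]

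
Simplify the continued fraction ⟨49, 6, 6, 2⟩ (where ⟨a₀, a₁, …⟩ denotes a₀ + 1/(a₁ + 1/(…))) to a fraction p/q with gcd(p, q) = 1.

a_0 = 49: 49/1
a_1 = 6: 295/6
a_2 = 6: 1819/37
a_3 = 2: 3933/80

3933/80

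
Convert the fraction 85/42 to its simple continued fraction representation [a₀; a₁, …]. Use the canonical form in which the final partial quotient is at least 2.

[2; 42]

Run the Euclidean algorithm, recording each quotient:
85 = 2·42 + 1, so a_0 = 2
42 = 42·1 + 0, so a_1 = 42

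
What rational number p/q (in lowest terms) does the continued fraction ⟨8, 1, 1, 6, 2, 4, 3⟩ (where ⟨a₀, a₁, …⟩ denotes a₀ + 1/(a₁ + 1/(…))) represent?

3440/403

Start with 3.
4 + 1/(3/1) = 4 + 1/3 = 13/3
2 + 1/(13/3) = 2 + 3/13 = 29/13
6 + 1/(29/13) = 6 + 13/29 = 187/29
1 + 1/(187/29) = 1 + 29/187 = 216/187
1 + 1/(216/187) = 1 + 187/216 = 403/216
8 + 1/(403/216) = 8 + 216/403 = 3440/403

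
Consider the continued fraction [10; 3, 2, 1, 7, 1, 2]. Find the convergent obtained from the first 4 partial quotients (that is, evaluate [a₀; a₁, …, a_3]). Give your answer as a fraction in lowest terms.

103/10

Start with 1.
2 + 1/(1/1) = 2 + 1/1 = 3/1
3 + 1/(3/1) = 3 + 1/3 = 10/3
10 + 1/(10/3) = 10 + 3/10 = 103/10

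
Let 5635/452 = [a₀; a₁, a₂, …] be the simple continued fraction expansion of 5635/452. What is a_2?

7

⌊5635/452⌋ = 12, remainder 211
⌊452/211⌋ = 2, remainder 30
⌊211/30⌋ = 7, remainder 1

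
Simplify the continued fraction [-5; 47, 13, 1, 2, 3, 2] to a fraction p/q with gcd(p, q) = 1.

-73825/14828

Start with 2.
3 + 1/(2/1) = 3 + 1/2 = 7/2
2 + 1/(7/2) = 2 + 2/7 = 16/7
1 + 1/(16/7) = 1 + 7/16 = 23/16
13 + 1/(23/16) = 13 + 16/23 = 315/23
47 + 1/(315/23) = 47 + 23/315 = 14828/315
-5 + 1/(14828/315) = -5 + 315/14828 = -73825/14828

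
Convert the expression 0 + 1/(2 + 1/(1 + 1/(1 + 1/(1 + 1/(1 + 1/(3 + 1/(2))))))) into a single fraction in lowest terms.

41/107

Start with 2.
3 + 1/(2/1) = 3 + 1/2 = 7/2
1 + 1/(7/2) = 1 + 2/7 = 9/7
1 + 1/(9/7) = 1 + 7/9 = 16/9
1 + 1/(16/9) = 1 + 9/16 = 25/16
1 + 1/(25/16) = 1 + 16/25 = 41/25
2 + 1/(41/25) = 2 + 25/41 = 107/41
0 + 1/(107/41) = 0 + 41/107 = 41/107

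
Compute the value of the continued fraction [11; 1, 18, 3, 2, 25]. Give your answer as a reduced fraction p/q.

Start with 25.
2 + 1/(25/1) = 2 + 1/25 = 51/25
3 + 1/(51/25) = 3 + 25/51 = 178/51
18 + 1/(178/51) = 18 + 51/178 = 3255/178
1 + 1/(3255/178) = 1 + 178/3255 = 3433/3255
11 + 1/(3433/3255) = 11 + 3255/3433 = 41018/3433

41018/3433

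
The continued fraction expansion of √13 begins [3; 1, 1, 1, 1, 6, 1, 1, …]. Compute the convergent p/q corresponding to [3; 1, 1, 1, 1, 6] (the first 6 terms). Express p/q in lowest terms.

119/33

Compute successive convergents:
a_0 = 3: 3/1
a_1 = 1: 4/1
a_2 = 1: 7/2
a_3 = 1: 11/3
a_4 = 1: 18/5
a_5 = 6: 119/33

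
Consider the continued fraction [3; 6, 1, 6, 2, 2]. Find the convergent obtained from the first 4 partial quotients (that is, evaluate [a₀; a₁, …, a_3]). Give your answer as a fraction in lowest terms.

Collapse the nested fraction from the inside out:
Start with 6.
1 + 1/(6/1) = 1 + 1/6 = 7/6
6 + 1/(7/6) = 6 + 6/7 = 48/7
3 + 1/(48/7) = 3 + 7/48 = 151/48

151/48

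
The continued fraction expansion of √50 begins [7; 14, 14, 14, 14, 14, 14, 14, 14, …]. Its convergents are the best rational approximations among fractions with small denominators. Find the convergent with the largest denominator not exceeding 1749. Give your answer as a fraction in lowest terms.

1393/197

List convergents until the denominator exceeds the bound:
a_0 = 7: 7/1  (≤ bound)
a_1 = 14: 99/14  (≤ bound)
a_2 = 14: 1393/197  (≤ bound)
a_3 = 14: 19601/2772  (> 1749, stop)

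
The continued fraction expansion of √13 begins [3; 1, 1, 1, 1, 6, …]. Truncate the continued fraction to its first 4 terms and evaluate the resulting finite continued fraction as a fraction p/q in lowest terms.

a_0 = 3: 3/1
a_1 = 1: 4/1
a_2 = 1: 7/2
a_3 = 1: 11/3

11/3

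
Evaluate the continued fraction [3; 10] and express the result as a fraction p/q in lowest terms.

Starting at the tail and folding back:
Start with 10.
3 + 1/(10/1) = 3 + 1/10 = 31/10

31/10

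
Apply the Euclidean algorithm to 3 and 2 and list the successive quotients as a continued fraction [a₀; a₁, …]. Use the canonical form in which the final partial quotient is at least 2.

⌊3/2⌋ = 1, remainder 1
⌊2/1⌋ = 2, remainder 0

[1; 2]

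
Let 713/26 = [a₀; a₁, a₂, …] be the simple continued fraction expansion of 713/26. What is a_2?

2

Run the Euclidean algorithm, recording each quotient:
713 ÷ 26 → quotient 27, remainder 11
26 ÷ 11 → quotient 2, remainder 4
11 ÷ 4 → quotient 2, remainder 3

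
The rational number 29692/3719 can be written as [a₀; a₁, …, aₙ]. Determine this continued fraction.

[7; 1, 60, 1, 59]

Apply division with remainder until the remainder is 0:
29692 ÷ 3719 → quotient 7, remainder 3659
3719 ÷ 3659 → quotient 1, remainder 60
3659 ÷ 60 → quotient 60, remainder 59
60 ÷ 59 → quotient 1, remainder 1
59 ÷ 1 → quotient 59, remainder 0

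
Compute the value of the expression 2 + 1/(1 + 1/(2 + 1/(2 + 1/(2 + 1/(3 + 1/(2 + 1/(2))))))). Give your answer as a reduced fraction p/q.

877/324

Start with 2.
2 + 1/(2/1) = 2 + 1/2 = 5/2
3 + 1/(5/2) = 3 + 2/5 = 17/5
2 + 1/(17/5) = 2 + 5/17 = 39/17
2 + 1/(39/17) = 2 + 17/39 = 95/39
2 + 1/(95/39) = 2 + 39/95 = 229/95
1 + 1/(229/95) = 1 + 95/229 = 324/229
2 + 1/(324/229) = 2 + 229/324 = 877/324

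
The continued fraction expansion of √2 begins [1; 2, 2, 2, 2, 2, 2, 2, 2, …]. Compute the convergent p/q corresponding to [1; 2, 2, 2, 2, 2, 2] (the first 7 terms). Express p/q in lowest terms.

Compute successive convergents:
a_0 = 1: 1/1
a_1 = 2: 3/2
a_2 = 2: 7/5
a_3 = 2: 17/12
a_4 = 2: 41/29
a_5 = 2: 99/70
a_6 = 2: 239/169

239/169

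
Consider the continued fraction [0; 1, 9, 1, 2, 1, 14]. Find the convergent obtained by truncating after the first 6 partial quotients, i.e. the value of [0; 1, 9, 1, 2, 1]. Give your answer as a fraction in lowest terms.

a_0 = 0: 0/1
a_1 = 1: 1/1
a_2 = 9: 9/10
a_3 = 1: 10/11
a_4 = 2: 29/32
a_5 = 1: 39/43

39/43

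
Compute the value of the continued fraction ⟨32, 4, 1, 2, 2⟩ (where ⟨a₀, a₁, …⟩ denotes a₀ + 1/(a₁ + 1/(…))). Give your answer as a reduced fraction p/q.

1063/33

Start with 2.
2 + 1/(2/1) = 2 + 1/2 = 5/2
1 + 1/(5/2) = 1 + 2/5 = 7/5
4 + 1/(7/5) = 4 + 5/7 = 33/7
32 + 1/(33/7) = 32 + 7/33 = 1063/33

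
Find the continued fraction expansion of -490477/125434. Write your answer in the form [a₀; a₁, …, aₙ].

[-4; 11, 7, 9, 1, 1, 1, 54]

-490477 ÷ 125434 → quotient -4, remainder 11259
125434 ÷ 11259 → quotient 11, remainder 1585
11259 ÷ 1585 → quotient 7, remainder 164
1585 ÷ 164 → quotient 9, remainder 109
164 ÷ 109 → quotient 1, remainder 55
109 ÷ 55 → quotient 1, remainder 54
55 ÷ 54 → quotient 1, remainder 1
54 ÷ 1 → quotient 54, remainder 0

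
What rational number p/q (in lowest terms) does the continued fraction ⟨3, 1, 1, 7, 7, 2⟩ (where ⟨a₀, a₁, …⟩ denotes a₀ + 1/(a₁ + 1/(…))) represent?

809/229

Start with 2.
7 + 1/(2/1) = 7 + 1/2 = 15/2
7 + 1/(15/2) = 7 + 2/15 = 107/15
1 + 1/(107/15) = 1 + 15/107 = 122/107
1 + 1/(122/107) = 1 + 107/122 = 229/122
3 + 1/(229/122) = 3 + 122/229 = 809/229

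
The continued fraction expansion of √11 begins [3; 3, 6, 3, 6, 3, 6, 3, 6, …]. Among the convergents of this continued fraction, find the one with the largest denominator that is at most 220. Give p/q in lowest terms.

199/60

a_0 = 3: 3/1  (≤ bound)
a_1 = 3: 10/3  (≤ bound)
a_2 = 6: 63/19  (≤ bound)
a_3 = 3: 199/60  (≤ bound)
a_4 = 6: 1257/379  (> 220, stop)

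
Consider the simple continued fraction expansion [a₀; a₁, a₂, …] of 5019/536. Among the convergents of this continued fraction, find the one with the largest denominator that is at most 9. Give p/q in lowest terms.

List convergents until the denominator exceeds the bound:
a_0 = 9: 9/1  (≤ bound)
a_1 = 2: 19/2  (≤ bound)
a_2 = 1: 28/3  (≤ bound)
a_3 = 2: 75/8  (≤ bound)
a_4 = 1: 103/11  (> 9, stop)

75/8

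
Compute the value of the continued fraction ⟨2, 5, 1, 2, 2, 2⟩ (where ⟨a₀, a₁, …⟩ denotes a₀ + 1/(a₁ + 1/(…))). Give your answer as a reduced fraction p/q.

Starting at the tail and folding back:
Start with 2.
2 + 1/(2/1) = 2 + 1/2 = 5/2
2 + 1/(5/2) = 2 + 2/5 = 12/5
1 + 1/(12/5) = 1 + 5/12 = 17/12
5 + 1/(17/12) = 5 + 12/17 = 97/17
2 + 1/(97/17) = 2 + 17/97 = 211/97

211/97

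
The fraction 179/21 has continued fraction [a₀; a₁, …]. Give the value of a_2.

1

179 = 8·21 + 11, so a_0 = 8
21 = 1·11 + 10, so a_1 = 1
11 = 1·10 + 1, so a_2 = 1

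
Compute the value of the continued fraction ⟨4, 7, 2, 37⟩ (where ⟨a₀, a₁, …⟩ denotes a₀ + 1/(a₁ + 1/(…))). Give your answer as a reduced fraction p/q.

a_0 = 4: 4/1
a_1 = 7: 29/7
a_2 = 2: 62/15
a_3 = 37: 2323/562

2323/562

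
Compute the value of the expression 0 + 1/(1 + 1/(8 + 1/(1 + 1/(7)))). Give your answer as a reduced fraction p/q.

71/79

Work from the innermost term outward:
Start with 7.
1 + 1/(7/1) = 1 + 1/7 = 8/7
8 + 1/(8/7) = 8 + 7/8 = 71/8
1 + 1/(71/8) = 1 + 8/71 = 79/71
0 + 1/(79/71) = 0 + 71/79 = 71/79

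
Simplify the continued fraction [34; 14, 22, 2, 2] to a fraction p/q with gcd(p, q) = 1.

53594/1573

Work from the innermost term outward:
Start with 2.
2 + 1/(2/1) = 2 + 1/2 = 5/2
22 + 1/(5/2) = 22 + 2/5 = 112/5
14 + 1/(112/5) = 14 + 5/112 = 1573/112
34 + 1/(1573/112) = 34 + 112/1573 = 53594/1573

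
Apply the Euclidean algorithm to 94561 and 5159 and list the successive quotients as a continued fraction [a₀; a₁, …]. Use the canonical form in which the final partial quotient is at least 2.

94561 = 18·5159 + 1699, so a_0 = 18
5159 = 3·1699 + 62, so a_1 = 3
1699 = 27·62 + 25, so a_2 = 27
62 = 2·25 + 12, so a_3 = 2
25 = 2·12 + 1, so a_4 = 2
12 = 12·1 + 0, so a_5 = 12

[18; 3, 27, 2, 2, 12]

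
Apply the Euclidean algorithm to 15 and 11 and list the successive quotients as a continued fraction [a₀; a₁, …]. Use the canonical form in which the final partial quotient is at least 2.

[1; 2, 1, 3]

15 = 1·11 + 4, so a_0 = 1
11 = 2·4 + 3, so a_1 = 2
4 = 1·3 + 1, so a_2 = 1
3 = 3·1 + 0, so a_3 = 3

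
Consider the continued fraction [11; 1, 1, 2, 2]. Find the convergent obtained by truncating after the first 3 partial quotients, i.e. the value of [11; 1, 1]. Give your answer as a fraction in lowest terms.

23/2

Start with 1.
1 + 1/(1/1) = 1 + 1/1 = 2/1
11 + 1/(2/1) = 11 + 1/2 = 23/2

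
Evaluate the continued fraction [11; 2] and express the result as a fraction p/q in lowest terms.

23/2

a_0 = 11: 11/1
a_1 = 2: 23/2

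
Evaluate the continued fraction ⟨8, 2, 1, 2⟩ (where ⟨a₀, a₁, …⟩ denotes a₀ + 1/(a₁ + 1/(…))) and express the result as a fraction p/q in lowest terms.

67/8

Start with 2.
1 + 1/(2/1) = 1 + 1/2 = 3/2
2 + 1/(3/2) = 2 + 2/3 = 8/3
8 + 1/(8/3) = 8 + 3/8 = 67/8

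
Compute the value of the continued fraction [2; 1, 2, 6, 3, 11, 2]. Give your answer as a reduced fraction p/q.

3805/1418

a_0 = 2: 2/1
a_1 = 1: 3/1
a_2 = 2: 8/3
a_3 = 6: 51/19
a_4 = 3: 161/60
a_5 = 11: 1822/679
a_6 = 2: 3805/1418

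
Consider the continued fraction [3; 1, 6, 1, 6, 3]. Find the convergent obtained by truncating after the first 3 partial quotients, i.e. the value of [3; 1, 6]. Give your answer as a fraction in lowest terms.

Collapse the nested fraction from the inside out:
Start with 6.
1 + 1/(6/1) = 1 + 1/6 = 7/6
3 + 1/(7/6) = 3 + 6/7 = 27/7

27/7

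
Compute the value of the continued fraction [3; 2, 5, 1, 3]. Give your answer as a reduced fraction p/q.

a_0 = 3: 3/1
a_1 = 2: 7/2
a_2 = 5: 38/11
a_3 = 1: 45/13
a_4 = 3: 173/50

173/50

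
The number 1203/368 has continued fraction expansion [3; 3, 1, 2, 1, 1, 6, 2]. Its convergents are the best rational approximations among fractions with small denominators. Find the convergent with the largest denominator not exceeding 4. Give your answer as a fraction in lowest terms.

a_0 = 3: 3/1  (≤ bound)
a_1 = 3: 10/3  (≤ bound)
a_2 = 1: 13/4  (≤ bound)
a_3 = 2: 36/11  (> 4, stop)

13/4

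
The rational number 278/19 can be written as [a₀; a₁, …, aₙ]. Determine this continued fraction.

[14; 1, 1, 1, 2, 2]

278 = 14·19 + 12, so a_0 = 14
19 = 1·12 + 7, so a_1 = 1
12 = 1·7 + 5, so a_2 = 1
7 = 1·5 + 2, so a_3 = 1
5 = 2·2 + 1, so a_4 = 2
2 = 2·1 + 0, so a_5 = 2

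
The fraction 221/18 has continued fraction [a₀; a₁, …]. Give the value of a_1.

3

221 ÷ 18 → quotient 12, remainder 5
18 ÷ 5 → quotient 3, remainder 3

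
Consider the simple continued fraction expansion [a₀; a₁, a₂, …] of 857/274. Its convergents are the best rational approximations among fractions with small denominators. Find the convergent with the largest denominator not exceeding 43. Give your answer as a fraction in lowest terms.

a_0 = 3: 3/1  (≤ bound)
a_1 = 7: 22/7  (≤ bound)
a_2 = 1: 25/8  (≤ bound)
a_3 = 4: 122/39  (≤ bound)
a_4 = 1: 147/47  (> 43, stop)

122/39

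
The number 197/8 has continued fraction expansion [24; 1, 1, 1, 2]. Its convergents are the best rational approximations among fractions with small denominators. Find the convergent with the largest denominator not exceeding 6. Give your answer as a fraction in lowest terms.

74/3

a_0 = 24: 24/1  (≤ bound)
a_1 = 1: 25/1  (≤ bound)
a_2 = 1: 49/2  (≤ bound)
a_3 = 1: 74/3  (≤ bound)
a_4 = 2: 197/8  (> 6, stop)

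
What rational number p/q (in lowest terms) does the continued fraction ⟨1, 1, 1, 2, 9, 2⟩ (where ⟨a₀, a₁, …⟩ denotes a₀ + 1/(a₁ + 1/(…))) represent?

Starting at the tail and folding back:
Start with 2.
9 + 1/(2/1) = 9 + 1/2 = 19/2
2 + 1/(19/2) = 2 + 2/19 = 40/19
1 + 1/(40/19) = 1 + 19/40 = 59/40
1 + 1/(59/40) = 1 + 40/59 = 99/59
1 + 1/(99/59) = 1 + 59/99 = 158/99

158/99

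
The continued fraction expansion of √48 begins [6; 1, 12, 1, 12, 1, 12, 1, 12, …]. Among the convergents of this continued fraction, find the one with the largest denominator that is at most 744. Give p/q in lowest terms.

1351/195

List convergents until the denominator exceeds the bound:
a_0 = 6: 6/1  (≤ bound)
a_1 = 1: 7/1  (≤ bound)
a_2 = 12: 90/13  (≤ bound)
a_3 = 1: 97/14  (≤ bound)
a_4 = 12: 1254/181  (≤ bound)
a_5 = 1: 1351/195  (≤ bound)
a_6 = 12: 17466/2521  (> 744, stop)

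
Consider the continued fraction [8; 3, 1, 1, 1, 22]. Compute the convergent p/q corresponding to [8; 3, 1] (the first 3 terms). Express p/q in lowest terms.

Build up convergents one term at a time:
a_0 = 8: 8/1
a_1 = 3: 25/3
a_2 = 1: 33/4

33/4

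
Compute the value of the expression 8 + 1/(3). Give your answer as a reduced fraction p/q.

Use the convergent recurrence hₖ = aₖ·hₖ₋₁ + hₖ₋₂ (and likewise for the denominators kₖ):
a_0 = 8: 8/1
a_1 = 3: 25/3

25/3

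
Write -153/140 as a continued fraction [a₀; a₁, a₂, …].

[-2; 1, 9, 1, 3, 3]

-153 = -2·140 + 127, so a_0 = -2
140 = 1·127 + 13, so a_1 = 1
127 = 9·13 + 10, so a_2 = 9
13 = 1·10 + 3, so a_3 = 1
10 = 3·3 + 1, so a_4 = 3
3 = 3·1 + 0, so a_5 = 3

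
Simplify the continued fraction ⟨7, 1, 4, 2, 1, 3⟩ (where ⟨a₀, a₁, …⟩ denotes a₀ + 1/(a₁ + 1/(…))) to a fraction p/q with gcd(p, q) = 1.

461/59

a_0 = 7: 7/1
a_1 = 1: 8/1
a_2 = 4: 39/5
a_3 = 2: 86/11
a_4 = 1: 125/16
a_5 = 3: 461/59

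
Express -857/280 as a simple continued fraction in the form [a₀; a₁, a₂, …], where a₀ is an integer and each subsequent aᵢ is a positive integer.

Apply division with remainder until the remainder is 0:
-857 ÷ 280 → quotient -4, remainder 263
280 ÷ 263 → quotient 1, remainder 17
263 ÷ 17 → quotient 15, remainder 8
17 ÷ 8 → quotient 2, remainder 1
8 ÷ 1 → quotient 8, remainder 0

[-4; 1, 15, 2, 8]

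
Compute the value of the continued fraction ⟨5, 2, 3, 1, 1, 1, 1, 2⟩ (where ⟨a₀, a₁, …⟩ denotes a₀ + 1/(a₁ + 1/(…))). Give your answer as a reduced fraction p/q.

582/107

Start with 2.
1 + 1/(2/1) = 1 + 1/2 = 3/2
1 + 1/(3/2) = 1 + 2/3 = 5/3
1 + 1/(5/3) = 1 + 3/5 = 8/5
1 + 1/(8/5) = 1 + 5/8 = 13/8
3 + 1/(13/8) = 3 + 8/13 = 47/13
2 + 1/(47/13) = 2 + 13/47 = 107/47
5 + 1/(107/47) = 5 + 47/107 = 582/107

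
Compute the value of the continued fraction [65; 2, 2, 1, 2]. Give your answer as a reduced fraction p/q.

1243/19

a_0 = 65: 65/1
a_1 = 2: 131/2
a_2 = 2: 327/5
a_3 = 1: 458/7
a_4 = 2: 1243/19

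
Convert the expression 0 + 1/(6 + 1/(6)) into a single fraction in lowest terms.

6/37

Start with 6.
6 + 1/(6/1) = 6 + 1/6 = 37/6
0 + 1/(37/6) = 0 + 6/37 = 6/37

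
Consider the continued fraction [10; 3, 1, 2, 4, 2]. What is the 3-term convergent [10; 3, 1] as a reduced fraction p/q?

a_0 = 10: 10/1
a_1 = 3: 31/3
a_2 = 1: 41/4

41/4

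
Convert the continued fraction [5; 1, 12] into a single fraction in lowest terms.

77/13

Build up convergents one term at a time:
a_0 = 5: 5/1
a_1 = 1: 6/1
a_2 = 12: 77/13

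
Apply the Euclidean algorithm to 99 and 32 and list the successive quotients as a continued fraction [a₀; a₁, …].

[3; 10, 1, 2]

⌊99/32⌋ = 3, remainder 3
⌊32/3⌋ = 10, remainder 2
⌊3/2⌋ = 1, remainder 1
⌊2/1⌋ = 2, remainder 0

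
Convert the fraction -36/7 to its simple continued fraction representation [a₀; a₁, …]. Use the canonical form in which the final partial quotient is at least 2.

Run the Euclidean algorithm, recording each quotient:
-36 ÷ 7 → quotient -6, remainder 6
7 ÷ 6 → quotient 1, remainder 1
6 ÷ 1 → quotient 6, remainder 0

[-6; 1, 6]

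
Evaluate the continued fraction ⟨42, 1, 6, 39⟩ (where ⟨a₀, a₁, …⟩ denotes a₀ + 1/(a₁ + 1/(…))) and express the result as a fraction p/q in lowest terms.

a_0 = 42: 42/1
a_1 = 1: 43/1
a_2 = 6: 300/7
a_3 = 39: 11743/274

11743/274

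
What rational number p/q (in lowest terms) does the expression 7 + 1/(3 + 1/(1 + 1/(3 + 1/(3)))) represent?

a_0 = 7: 7/1
a_1 = 3: 22/3
a_2 = 1: 29/4
a_3 = 3: 109/15
a_4 = 3: 356/49

356/49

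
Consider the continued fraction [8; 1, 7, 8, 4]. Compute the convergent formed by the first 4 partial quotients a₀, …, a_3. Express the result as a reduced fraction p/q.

577/65

Start with 8.
7 + 1/(8/1) = 7 + 1/8 = 57/8
1 + 1/(57/8) = 1 + 8/57 = 65/57
8 + 1/(65/57) = 8 + 57/65 = 577/65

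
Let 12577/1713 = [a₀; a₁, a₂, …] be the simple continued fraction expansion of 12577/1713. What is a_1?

2

Apply division with remainder until the remainder is 0:
⌊12577/1713⌋ = 7, remainder 586
⌊1713/586⌋ = 2, remainder 541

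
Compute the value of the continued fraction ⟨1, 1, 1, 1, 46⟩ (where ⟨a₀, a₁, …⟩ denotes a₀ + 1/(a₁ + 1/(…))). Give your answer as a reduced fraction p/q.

Build up convergents one term at a time:
a_0 = 1: 1/1
a_1 = 1: 2/1
a_2 = 1: 3/2
a_3 = 1: 5/3
a_4 = 46: 233/140

233/140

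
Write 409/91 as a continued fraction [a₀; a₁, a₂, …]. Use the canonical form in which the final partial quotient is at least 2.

⌊409/91⌋ = 4, remainder 45
⌊91/45⌋ = 2, remainder 1
⌊45/1⌋ = 45, remainder 0

[4; 2, 45]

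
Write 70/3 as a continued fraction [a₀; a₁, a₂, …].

[23; 3]

Run the Euclidean algorithm, recording each quotient:
70 = 23·3 + 1, so a_0 = 23
3 = 3·1 + 0, so a_1 = 3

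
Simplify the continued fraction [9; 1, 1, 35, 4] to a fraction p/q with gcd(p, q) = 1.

2719/286

Start with 4.
35 + 1/(4/1) = 35 + 1/4 = 141/4
1 + 1/(141/4) = 1 + 4/141 = 145/141
1 + 1/(145/141) = 1 + 141/145 = 286/145
9 + 1/(286/145) = 9 + 145/286 = 2719/286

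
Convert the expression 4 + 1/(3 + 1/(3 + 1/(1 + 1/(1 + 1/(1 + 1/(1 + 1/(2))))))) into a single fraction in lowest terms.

663/154

a_0 = 4: 4/1
a_1 = 3: 13/3
a_2 = 3: 43/10
a_3 = 1: 56/13
a_4 = 1: 99/23
a_5 = 1: 155/36
a_6 = 1: 254/59
a_7 = 2: 663/154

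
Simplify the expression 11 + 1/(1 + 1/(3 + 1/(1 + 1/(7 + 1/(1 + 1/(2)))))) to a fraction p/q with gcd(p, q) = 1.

a_0 = 11: 11/1
a_1 = 1: 12/1
a_2 = 3: 47/4
a_3 = 1: 59/5
a_4 = 7: 460/39
a_5 = 1: 519/44
a_6 = 2: 1498/127

1498/127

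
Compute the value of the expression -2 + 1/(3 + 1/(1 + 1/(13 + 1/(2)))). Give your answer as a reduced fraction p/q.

a_0 = -2: -2/1
a_1 = 3: -5/3
a_2 = 1: -7/4
a_3 = 13: -96/55
a_4 = 2: -199/114

-199/114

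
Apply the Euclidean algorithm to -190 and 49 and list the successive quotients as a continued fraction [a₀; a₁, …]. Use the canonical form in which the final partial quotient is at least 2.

[-4; 8, 6]

Repeatedly divide and take the remainder:
-190 ÷ 49 → quotient -4, remainder 6
49 ÷ 6 → quotient 8, remainder 1
6 ÷ 1 → quotient 6, remainder 0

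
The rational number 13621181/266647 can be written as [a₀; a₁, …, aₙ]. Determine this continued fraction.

[51; 12, 50, 1, 1, 7, 14, 2]

13621181 = 51·266647 + 22184, so a_0 = 51
266647 = 12·22184 + 439, so a_1 = 12
22184 = 50·439 + 234, so a_2 = 50
439 = 1·234 + 205, so a_3 = 1
234 = 1·205 + 29, so a_4 = 1
205 = 7·29 + 2, so a_5 = 7
29 = 14·2 + 1, so a_6 = 14
2 = 2·1 + 0, so a_7 = 2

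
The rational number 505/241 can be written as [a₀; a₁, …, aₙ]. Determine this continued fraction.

[2; 10, 2, 11]

505 ÷ 241 → quotient 2, remainder 23
241 ÷ 23 → quotient 10, remainder 11
23 ÷ 11 → quotient 2, remainder 1
11 ÷ 1 → quotient 11, remainder 0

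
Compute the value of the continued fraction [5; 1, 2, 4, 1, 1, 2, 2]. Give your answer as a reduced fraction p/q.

Use the convergent recurrence hₖ = aₖ·hₖ₋₁ + hₖ₋₂ (and likewise for the denominators kₖ):
a_0 = 5: 5/1
a_1 = 1: 6/1
a_2 = 2: 17/3
a_3 = 4: 74/13
a_4 = 1: 91/16
a_5 = 1: 165/29
a_6 = 2: 421/74
a_7 = 2: 1007/177

1007/177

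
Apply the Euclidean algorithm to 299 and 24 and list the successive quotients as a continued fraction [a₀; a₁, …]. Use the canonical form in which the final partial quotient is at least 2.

[12; 2, 5, 2]

299 = 12·24 + 11, so a_0 = 12
24 = 2·11 + 2, so a_1 = 2
11 = 5·2 + 1, so a_2 = 5
2 = 2·1 + 0, so a_3 = 2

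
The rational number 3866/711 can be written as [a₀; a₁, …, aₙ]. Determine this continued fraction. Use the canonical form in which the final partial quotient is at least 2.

[5; 2, 3, 2, 44]

3866 ÷ 711 → quotient 5, remainder 311
711 ÷ 311 → quotient 2, remainder 89
311 ÷ 89 → quotient 3, remainder 44
89 ÷ 44 → quotient 2, remainder 1
44 ÷ 1 → quotient 44, remainder 0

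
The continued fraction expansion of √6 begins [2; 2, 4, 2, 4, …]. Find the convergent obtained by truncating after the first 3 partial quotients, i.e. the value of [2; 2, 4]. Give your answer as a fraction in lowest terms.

22/9

a_0 = 2: 2/1
a_1 = 2: 5/2
a_2 = 4: 22/9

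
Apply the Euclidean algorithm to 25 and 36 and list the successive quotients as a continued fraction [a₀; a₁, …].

Repeatedly divide and take the remainder:
⌊25/36⌋ = 0, remainder 25
⌊36/25⌋ = 1, remainder 11
⌊25/11⌋ = 2, remainder 3
⌊11/3⌋ = 3, remainder 2
⌊3/2⌋ = 1, remainder 1
⌊2/1⌋ = 2, remainder 0

[0; 1, 2, 3, 1, 2]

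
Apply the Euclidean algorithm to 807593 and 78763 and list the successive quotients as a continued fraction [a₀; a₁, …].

[10; 3, 1, 17, 3, 60, 6]

807593 ÷ 78763 → quotient 10, remainder 19963
78763 ÷ 19963 → quotient 3, remainder 18874
19963 ÷ 18874 → quotient 1, remainder 1089
18874 ÷ 1089 → quotient 17, remainder 361
1089 ÷ 361 → quotient 3, remainder 6
361 ÷ 6 → quotient 60, remainder 1
6 ÷ 1 → quotient 6, remainder 0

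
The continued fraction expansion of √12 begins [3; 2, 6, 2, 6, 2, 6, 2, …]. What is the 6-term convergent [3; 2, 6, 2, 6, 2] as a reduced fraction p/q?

1351/390

Collapse the nested fraction from the inside out:
Start with 2.
6 + 1/(2/1) = 6 + 1/2 = 13/2
2 + 1/(13/2) = 2 + 2/13 = 28/13
6 + 1/(28/13) = 6 + 13/28 = 181/28
2 + 1/(181/28) = 2 + 28/181 = 390/181
3 + 1/(390/181) = 3 + 181/390 = 1351/390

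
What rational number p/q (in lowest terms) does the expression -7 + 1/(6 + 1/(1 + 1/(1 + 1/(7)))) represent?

-671/98

Use the convergent recurrence hₖ = aₖ·hₖ₋₁ + hₖ₋₂ (and likewise for the denominators kₖ):
a_0 = -7: -7/1
a_1 = 6: -41/6
a_2 = 1: -48/7
a_3 = 1: -89/13
a_4 = 7: -671/98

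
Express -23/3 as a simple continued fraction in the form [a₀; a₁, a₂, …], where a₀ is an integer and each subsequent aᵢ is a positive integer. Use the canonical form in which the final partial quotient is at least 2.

⌊-23/3⌋ = -8, remainder 1
⌊3/1⌋ = 3, remainder 0

[-8; 3]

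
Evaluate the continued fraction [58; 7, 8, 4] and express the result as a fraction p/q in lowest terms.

Use the convergent recurrence hₖ = aₖ·hₖ₋₁ + hₖ₋₂ (and likewise for the denominators kₖ):
a_0 = 58: 58/1
a_1 = 7: 407/7
a_2 = 8: 3314/57
a_3 = 4: 13663/235

13663/235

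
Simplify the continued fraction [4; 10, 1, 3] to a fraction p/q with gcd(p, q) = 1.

Compute successive convergents:
a_0 = 4: 4/1
a_1 = 10: 41/10
a_2 = 1: 45/11
a_3 = 3: 176/43

176/43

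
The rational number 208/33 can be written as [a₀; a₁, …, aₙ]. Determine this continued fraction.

[6; 3, 3, 3]

Repeatedly divide and take the remainder:
208 ÷ 33 → quotient 6, remainder 10
33 ÷ 10 → quotient 3, remainder 3
10 ÷ 3 → quotient 3, remainder 1
3 ÷ 1 → quotient 3, remainder 0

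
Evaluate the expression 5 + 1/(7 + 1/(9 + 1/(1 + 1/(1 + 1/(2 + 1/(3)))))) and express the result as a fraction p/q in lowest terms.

Use the convergent recurrence hₖ = aₖ·hₖ₋₁ + hₖ₋₂ (and likewise for the denominators kₖ):
a_0 = 5: 5/1
a_1 = 7: 36/7
a_2 = 9: 329/64
a_3 = 1: 365/71
a_4 = 1: 694/135
a_5 = 2: 1753/341
a_6 = 3: 5953/1158

5953/1158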